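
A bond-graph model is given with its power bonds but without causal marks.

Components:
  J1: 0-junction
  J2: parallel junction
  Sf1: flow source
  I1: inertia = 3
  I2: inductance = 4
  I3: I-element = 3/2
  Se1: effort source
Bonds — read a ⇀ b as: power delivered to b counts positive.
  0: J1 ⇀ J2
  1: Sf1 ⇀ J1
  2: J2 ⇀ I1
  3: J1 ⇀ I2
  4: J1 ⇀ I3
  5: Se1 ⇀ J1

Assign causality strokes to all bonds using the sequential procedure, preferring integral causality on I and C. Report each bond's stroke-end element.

bond 1 →Sf1  (source Sf1 imposes f)
bond 5 →J1  (source Se1 imposes e)
bond 0 →J2  (J1: bond 5 brought effort, rest push out)
bond 3 →I2  (common-e at J1 fixed by 5)
bond 4 →I3  (common-e at J1 fixed by 5)
bond 2 →I1  (0-jn J2 has e-setter on 0)

#0 stroke→J2
#1 stroke→Sf1
#2 stroke→I1
#3 stroke→I2
#4 stroke→I3
#5 stroke→J1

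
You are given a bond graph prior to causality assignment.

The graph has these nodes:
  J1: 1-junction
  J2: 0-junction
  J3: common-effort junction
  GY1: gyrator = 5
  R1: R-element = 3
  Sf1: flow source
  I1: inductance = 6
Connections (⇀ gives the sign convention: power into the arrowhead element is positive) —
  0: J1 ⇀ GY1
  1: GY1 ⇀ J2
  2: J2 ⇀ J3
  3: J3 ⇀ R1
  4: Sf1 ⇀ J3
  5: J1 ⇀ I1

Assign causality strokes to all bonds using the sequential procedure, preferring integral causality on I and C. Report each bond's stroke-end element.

b0 →J1
b1 →J2
b2 →J3
b3 →R1
b4 →Sf1
b5 →I1

bond 4 →Sf1  (source Sf1 imposes f)
bond 5 →I1  (I1: I, integral causality)
bond 0 →J1  (J1: bond 5 brought flow, rest push out)
bond 1 →J2  (GY1: gyrator matches bond 0)
bond 2 →J3  (common-e at J2 fixed by 1)
bond 3 →R1  (J3 effort already set via bond 2)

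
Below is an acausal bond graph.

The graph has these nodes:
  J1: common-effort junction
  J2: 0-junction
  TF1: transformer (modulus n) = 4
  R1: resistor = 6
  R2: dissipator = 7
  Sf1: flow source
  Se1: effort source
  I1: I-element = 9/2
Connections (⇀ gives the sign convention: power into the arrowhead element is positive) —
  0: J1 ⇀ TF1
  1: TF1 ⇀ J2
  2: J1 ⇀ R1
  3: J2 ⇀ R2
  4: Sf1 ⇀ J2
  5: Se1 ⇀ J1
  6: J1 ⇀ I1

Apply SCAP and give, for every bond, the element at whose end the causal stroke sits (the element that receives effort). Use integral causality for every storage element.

b0 stroke at TF1
b1 stroke at J2
b2 stroke at R1
b3 stroke at R2
b4 stroke at Sf1
b5 stroke at J1
b6 stroke at I1

β4 stroke→Sf1  (source Sf1 imposes f)
β5 stroke→J1  (Se1: effort source, stroke at far end)
β0 stroke→TF1  (common-e at J1 fixed by 5)
β2 stroke→R1  (common-e at J1 fixed by 5)
β6 stroke→I1  (J1 effort already set via bond 5)
β1 stroke→J2  (TF1 one-in-one-out from 0)
β3 stroke→R2  (0-jn J2 has e-setter on 1)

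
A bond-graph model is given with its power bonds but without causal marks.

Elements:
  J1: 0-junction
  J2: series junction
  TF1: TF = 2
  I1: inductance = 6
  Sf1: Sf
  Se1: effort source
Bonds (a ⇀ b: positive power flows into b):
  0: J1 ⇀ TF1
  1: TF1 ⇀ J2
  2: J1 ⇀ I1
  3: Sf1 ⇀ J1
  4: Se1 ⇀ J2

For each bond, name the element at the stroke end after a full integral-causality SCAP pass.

β3 stroke→Sf1  (Sf1 (Sf) sets flow on bond)
β4 stroke→J2  (source Se1 imposes e)
β1 stroke→TF1  (J2: last free bond brings flow in)
β0 stroke→J1  (TF1: transformer flips bond 1)
β2 stroke→I1  (J1 effort already set via bond 0)

b0 →J1
b1 →TF1
b2 →I1
b3 →Sf1
b4 →J2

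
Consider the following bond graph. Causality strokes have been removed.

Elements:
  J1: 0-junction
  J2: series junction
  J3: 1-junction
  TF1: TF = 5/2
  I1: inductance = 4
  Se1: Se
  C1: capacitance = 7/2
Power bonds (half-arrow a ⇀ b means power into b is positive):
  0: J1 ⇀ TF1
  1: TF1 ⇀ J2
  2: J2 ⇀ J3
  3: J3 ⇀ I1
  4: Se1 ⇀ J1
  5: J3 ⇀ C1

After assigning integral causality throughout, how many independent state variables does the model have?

2  (C1, I1 all integral)

#4 stroke→J1  (source Se1 imposes e)
#0 stroke→TF1  (J1: bond 4 brought effort, rest push out)
#1 stroke→J2  (through TF1, causality passes straight; one stroke at TF1)
#2 stroke→J3  (J2: last free bond brings flow in)
#3 stroke→I1  (I1 integral (f out))
#5 stroke→J3  (J3 flow already set via bond 3)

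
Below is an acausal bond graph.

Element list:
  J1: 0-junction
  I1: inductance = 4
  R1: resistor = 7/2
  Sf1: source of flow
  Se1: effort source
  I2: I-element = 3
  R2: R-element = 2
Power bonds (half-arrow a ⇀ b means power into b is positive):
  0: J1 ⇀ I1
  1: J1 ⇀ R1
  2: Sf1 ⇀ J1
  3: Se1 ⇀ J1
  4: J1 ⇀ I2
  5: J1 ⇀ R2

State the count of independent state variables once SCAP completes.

2  (I1, I2 all integral)

b2 stroke at Sf1  (Sf1: flow source, stroke at near end)
b3 stroke at J1  (Se1 (Se) sets effort on bond)
b0 stroke at I1  (common-e at J1 fixed by 3)
b1 stroke at R1  (J1 effort already set via bond 3)
b4 stroke at I2  (0-jn J1 has e-setter on 3)
b5 stroke at R2  (0-jn J1 has e-setter on 3)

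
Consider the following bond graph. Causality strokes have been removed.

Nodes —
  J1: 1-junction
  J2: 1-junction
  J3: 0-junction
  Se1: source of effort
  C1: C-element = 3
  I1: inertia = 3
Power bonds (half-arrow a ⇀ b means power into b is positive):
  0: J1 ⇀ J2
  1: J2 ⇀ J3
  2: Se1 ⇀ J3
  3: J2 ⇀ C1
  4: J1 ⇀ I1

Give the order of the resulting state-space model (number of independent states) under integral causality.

#2 →J3  (Se1 (Se) sets effort on bond)
#1 →J2  (J3 effort already set via bond 2)
#3 →J2  (C1 integral (e out))
#0 →J1  (only one flow-in slot at J2)
#4 →I1  (only one flow-in slot at J1)

2  (C1, I1 all integral)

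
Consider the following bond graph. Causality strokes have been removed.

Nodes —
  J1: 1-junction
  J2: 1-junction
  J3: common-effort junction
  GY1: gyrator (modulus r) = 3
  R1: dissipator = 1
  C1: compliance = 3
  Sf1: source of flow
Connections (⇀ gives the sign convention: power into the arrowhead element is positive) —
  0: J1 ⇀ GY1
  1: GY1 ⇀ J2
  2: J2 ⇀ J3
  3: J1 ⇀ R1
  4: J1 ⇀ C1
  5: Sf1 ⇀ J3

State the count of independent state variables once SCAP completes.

β5 stroke at Sf1  (Sf1 (Sf) sets flow on bond)
β2 stroke at J3  (J3: last free bond brings effort in)
β1 stroke at J2  (J2 flow already set via bond 2)
β0 stroke at J1  (through GY1, causality inverts; strokes same side of GY1)
β4 stroke at J1  (C1: C, integral causality)
β3 stroke at R1  (J1: last free bond brings flow in)

1  (C1 all integral)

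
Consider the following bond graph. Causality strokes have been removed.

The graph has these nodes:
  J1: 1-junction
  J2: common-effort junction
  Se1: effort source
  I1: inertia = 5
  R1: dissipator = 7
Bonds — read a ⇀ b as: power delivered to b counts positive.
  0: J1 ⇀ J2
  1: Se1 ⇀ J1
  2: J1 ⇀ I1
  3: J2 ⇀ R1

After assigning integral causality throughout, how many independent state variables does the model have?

#1 →J1  (Se1 fixes effort; stroke away)
#2 →I1  (I1: I, integral causality)
#0 →J1  (J1 flow already set via bond 2)
#3 →J2  (J2: last free bond brings effort in)

1  (I1 all integral)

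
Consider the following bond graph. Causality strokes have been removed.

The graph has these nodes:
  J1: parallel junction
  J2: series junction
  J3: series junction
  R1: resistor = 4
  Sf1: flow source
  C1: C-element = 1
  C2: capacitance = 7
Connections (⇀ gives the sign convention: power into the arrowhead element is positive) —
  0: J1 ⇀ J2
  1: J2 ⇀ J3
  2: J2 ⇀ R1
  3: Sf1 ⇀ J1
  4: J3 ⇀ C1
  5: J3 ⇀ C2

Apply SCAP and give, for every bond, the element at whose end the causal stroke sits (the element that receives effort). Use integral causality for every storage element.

bond 0 →J1
bond 1 →J2
bond 2 →J2
bond 3 →Sf1
bond 4 →J3
bond 5 →J3

β3 |Sf1  (source Sf1 imposes f)
β0 |J1  (J1 needs exactly one e-in)
β1 |J2  (common-f at J2 fixed by 0)
β2 |J2  (J2: bond 0 brought flow, rest push out)
β4 |J3  (J3 flow already set via bond 1)
β5 |J3  (common-f at J3 fixed by 1)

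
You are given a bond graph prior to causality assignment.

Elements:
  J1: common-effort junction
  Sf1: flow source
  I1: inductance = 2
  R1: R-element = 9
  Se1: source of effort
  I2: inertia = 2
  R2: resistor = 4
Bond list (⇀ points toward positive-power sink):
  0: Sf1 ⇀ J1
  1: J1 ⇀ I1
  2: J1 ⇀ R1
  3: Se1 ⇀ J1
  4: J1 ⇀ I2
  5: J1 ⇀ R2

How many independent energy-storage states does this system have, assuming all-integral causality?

#0 stroke→Sf1  (Sf1 (Sf) sets flow on bond)
#3 stroke→J1  (Se1 fixes effort; stroke away)
#1 stroke→I1  (J1: bond 3 brought effort, rest push out)
#2 stroke→R1  (0-jn J1 has e-setter on 3)
#4 stroke→I2  (J1: bond 3 brought effort, rest push out)
#5 stroke→R2  (common-e at J1 fixed by 3)

2  (I1, I2 all integral)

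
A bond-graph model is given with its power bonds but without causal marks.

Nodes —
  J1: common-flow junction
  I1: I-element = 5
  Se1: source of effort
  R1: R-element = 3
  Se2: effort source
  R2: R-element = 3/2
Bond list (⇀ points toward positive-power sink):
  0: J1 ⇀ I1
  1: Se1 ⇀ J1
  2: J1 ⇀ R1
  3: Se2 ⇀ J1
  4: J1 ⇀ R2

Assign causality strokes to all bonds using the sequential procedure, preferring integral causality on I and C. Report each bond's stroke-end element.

b1 →J1  (Se1 (Se) sets effort on bond)
b3 →J1  (Se2: effort source, stroke at far end)
b0 →I1  (prefer integral on I1)
b2 →J1  (J1 flow already set via bond 0)
b4 →J1  (J1: bond 0 brought flow, rest push out)

bond 0 →I1
bond 1 →J1
bond 2 →J1
bond 3 →J1
bond 4 →J1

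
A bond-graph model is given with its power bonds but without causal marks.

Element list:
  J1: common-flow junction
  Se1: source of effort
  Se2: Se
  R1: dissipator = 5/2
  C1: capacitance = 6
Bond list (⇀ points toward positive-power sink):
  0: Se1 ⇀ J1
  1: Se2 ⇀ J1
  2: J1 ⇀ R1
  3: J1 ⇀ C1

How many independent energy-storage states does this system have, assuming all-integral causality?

bond 0 stroke→J1  (Se1: effort source, stroke at far end)
bond 1 stroke→J1  (Se2 (Se) sets effort on bond)
bond 3 stroke→J1  (prefer integral on C1)
bond 2 stroke→R1  (J1 needs exactly one f-in)

1  (C1 all integral)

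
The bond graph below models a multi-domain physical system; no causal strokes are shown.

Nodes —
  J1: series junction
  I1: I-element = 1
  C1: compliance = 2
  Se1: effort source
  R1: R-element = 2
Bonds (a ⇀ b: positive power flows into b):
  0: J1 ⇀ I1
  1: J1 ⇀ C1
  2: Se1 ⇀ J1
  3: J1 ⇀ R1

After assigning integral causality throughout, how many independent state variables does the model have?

2  (C1, I1 all integral)

#2 |J1  (Se1 fixes effort; stroke away)
#0 |I1  (I1 integral (f out))
#1 |J1  (J1: bond 0 brought flow, rest push out)
#3 |J1  (J1: bond 0 brought flow, rest push out)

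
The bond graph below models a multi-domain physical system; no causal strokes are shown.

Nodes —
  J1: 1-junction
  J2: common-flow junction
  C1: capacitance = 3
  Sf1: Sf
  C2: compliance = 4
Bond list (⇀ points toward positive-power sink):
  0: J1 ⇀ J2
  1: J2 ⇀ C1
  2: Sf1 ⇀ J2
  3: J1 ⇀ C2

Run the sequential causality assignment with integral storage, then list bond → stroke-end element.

#2 stroke at Sf1  (Sf1 (Sf) sets flow on bond)
#0 stroke at J2  (1-jn J2 has f-setter on 2)
#1 stroke at J2  (common-f at J2 fixed by 2)
#3 stroke at J1  (J1: bond 0 brought flow, rest push out)

b0 →J2
b1 →J2
b2 →Sf1
b3 →J1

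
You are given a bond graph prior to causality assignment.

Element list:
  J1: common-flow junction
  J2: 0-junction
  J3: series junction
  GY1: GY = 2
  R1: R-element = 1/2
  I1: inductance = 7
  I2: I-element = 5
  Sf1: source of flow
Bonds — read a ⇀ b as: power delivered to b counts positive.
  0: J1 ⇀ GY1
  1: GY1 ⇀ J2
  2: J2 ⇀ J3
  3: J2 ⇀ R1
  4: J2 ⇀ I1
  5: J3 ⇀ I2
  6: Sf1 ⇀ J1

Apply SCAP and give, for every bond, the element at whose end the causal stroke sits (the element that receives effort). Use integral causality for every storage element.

b0 stroke→J1
b1 stroke→J2
b2 stroke→J3
b3 stroke→R1
b4 stroke→I1
b5 stroke→I2
b6 stroke→Sf1

bond 6 |Sf1  (Sf1 (Sf) sets flow on bond)
bond 0 |J1  (J1: bond 6 brought flow, rest push out)
bond 1 |J2  (through GY1, causality inverts; strokes same side of GY1)
bond 2 |J3  (0-jn J2 has e-setter on 1)
bond 3 |R1  (J2 effort already set via bond 1)
bond 4 |I1  (common-e at J2 fixed by 1)
bond 5 |I2  (J3 needs exactly one f-in)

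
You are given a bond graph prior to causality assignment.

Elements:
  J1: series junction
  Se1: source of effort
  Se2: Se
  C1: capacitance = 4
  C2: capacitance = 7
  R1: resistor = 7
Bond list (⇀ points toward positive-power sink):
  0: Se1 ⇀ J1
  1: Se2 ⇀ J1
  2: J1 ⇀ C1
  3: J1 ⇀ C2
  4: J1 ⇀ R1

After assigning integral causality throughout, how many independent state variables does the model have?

b0 stroke at J1  (Se1 (Se) sets effort on bond)
b1 stroke at J1  (Se2: effort source, stroke at far end)
b2 stroke at J1  (C1 integral (e out))
b3 stroke at J1  (prefer integral on C2)
b4 stroke at R1  (closing 1-jn rule on J1)

2  (C1, C2 all integral)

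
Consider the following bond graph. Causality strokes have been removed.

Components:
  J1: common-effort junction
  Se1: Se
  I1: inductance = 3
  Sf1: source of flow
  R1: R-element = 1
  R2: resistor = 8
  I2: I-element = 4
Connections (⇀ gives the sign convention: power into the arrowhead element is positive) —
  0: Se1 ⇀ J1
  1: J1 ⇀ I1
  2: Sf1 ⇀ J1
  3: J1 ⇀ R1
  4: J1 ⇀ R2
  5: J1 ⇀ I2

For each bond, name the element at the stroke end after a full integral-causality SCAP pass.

β0 |J1
β1 |I1
β2 |Sf1
β3 |R1
β4 |R2
β5 |I2

bond 0 →J1  (Se1 fixes effort; stroke away)
bond 2 →Sf1  (Sf1: flow source, stroke at near end)
bond 1 →I1  (J1: bond 0 brought effort, rest push out)
bond 3 →R1  (J1 effort already set via bond 0)
bond 4 →R2  (J1 effort already set via bond 0)
bond 5 →I2  (J1 effort already set via bond 0)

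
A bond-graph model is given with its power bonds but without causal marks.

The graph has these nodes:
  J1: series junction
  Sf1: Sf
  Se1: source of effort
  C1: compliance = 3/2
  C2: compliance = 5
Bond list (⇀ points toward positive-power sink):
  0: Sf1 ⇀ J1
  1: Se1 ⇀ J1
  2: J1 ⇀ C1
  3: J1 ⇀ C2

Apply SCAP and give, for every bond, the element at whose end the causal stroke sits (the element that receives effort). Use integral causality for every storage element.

bond 0 →Sf1
bond 1 →J1
bond 2 →J1
bond 3 →J1

bond 0 stroke at Sf1  (source Sf1 imposes f)
bond 1 stroke at J1  (source Se1 imposes e)
bond 2 stroke at J1  (common-f at J1 fixed by 0)
bond 3 stroke at J1  (J1: bond 0 brought flow, rest push out)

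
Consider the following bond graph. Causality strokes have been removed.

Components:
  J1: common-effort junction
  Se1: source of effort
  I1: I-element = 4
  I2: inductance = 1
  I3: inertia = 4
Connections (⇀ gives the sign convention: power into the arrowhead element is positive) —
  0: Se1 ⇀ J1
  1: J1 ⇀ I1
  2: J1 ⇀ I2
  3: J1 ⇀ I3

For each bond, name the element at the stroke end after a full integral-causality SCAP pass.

β0 stroke at J1
β1 stroke at I1
β2 stroke at I2
β3 stroke at I3

b0 |J1  (Se1: effort source, stroke at far end)
b1 |I1  (common-e at J1 fixed by 0)
b2 |I2  (J1: bond 0 brought effort, rest push out)
b3 |I3  (J1: bond 0 brought effort, rest push out)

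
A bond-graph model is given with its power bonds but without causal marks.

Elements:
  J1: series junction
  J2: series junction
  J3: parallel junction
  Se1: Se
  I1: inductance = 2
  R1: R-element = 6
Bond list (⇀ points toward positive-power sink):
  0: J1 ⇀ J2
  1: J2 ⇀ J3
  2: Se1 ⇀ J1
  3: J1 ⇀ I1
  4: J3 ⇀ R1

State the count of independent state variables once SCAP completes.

#2 stroke at J1  (Se1 fixes effort; stroke away)
#3 stroke at I1  (I1 outputs flow p/I1)
#0 stroke at J1  (1-jn J1 has f-setter on 3)
#1 stroke at J2  (J2: bond 0 brought flow, rest push out)
#4 stroke at J3  (J3: last free bond brings effort in)

1  (I1 all integral)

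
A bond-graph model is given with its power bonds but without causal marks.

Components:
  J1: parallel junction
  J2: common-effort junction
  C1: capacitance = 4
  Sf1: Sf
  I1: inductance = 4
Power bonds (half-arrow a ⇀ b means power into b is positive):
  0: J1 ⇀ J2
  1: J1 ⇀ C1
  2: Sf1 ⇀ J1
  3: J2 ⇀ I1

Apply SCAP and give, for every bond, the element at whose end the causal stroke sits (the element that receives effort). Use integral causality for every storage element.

#2 →Sf1  (source Sf1 imposes f)
#1 →J1  (prefer integral on C1)
#0 →J2  (J1 effort already set via bond 1)
#3 →I1  (J2: bond 0 brought effort, rest push out)

b0 stroke at J2
b1 stroke at J1
b2 stroke at Sf1
b3 stroke at I1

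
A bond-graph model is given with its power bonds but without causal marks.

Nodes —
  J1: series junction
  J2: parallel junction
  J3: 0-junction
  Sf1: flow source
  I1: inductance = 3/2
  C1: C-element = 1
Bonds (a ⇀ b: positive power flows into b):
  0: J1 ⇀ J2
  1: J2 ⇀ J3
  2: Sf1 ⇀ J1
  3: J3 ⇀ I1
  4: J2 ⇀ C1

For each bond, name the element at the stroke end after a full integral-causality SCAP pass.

#0 stroke at J1
#1 stroke at J3
#2 stroke at Sf1
#3 stroke at I1
#4 stroke at J2

b2 |Sf1  (Sf1 fixes flow; stroke at Sf1)
b0 |J1  (J1 flow already set via bond 2)
b3 |I1  (I1: I, integral causality)
b1 |J3  (J3 needs exactly one e-in)
b4 |J2  (closing 0-jn rule on J2)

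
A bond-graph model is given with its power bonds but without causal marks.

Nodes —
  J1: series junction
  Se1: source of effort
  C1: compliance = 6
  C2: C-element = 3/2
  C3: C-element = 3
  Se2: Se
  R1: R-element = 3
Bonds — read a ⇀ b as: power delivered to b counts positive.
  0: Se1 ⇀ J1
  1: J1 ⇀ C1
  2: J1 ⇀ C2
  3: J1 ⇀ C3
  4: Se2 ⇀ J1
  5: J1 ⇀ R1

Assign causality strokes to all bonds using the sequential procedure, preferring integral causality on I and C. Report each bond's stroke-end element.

bond 0 →J1
bond 1 →J1
bond 2 →J1
bond 3 →J1
bond 4 →J1
bond 5 →R1

bond 0 →J1  (Se1 (Se) sets effort on bond)
bond 4 →J1  (Se2 (Se) sets effort on bond)
bond 1 →J1  (prefer integral on C1)
bond 2 →J1  (C2 outputs effort q/C2)
bond 3 →J1  (prefer integral on C3)
bond 5 →R1  (closing 1-jn rule on J1)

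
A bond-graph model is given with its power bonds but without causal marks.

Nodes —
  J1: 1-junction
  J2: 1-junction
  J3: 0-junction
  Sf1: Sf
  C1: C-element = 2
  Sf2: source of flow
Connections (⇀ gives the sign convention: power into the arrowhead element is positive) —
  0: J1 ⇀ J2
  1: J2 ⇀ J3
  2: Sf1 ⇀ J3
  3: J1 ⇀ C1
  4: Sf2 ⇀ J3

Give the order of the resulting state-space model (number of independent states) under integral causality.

bond 2 stroke→Sf1  (Sf1 (Sf) sets flow on bond)
bond 4 stroke→Sf2  (Sf2 fixes flow; stroke at Sf2)
bond 1 stroke→J3  (J3: last free bond brings effort in)
bond 0 stroke→J2  (common-f at J2 fixed by 1)
bond 3 stroke→J1  (J1 flow already set via bond 0)

1  (C1 all integral)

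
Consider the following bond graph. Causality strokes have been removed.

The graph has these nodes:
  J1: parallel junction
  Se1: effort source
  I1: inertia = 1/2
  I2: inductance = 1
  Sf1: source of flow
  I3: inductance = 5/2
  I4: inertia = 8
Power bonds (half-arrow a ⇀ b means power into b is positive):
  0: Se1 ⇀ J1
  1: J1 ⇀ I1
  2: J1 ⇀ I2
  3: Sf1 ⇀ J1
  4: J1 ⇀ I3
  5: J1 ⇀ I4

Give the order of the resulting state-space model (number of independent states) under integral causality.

b0 →J1  (Se1: effort source, stroke at far end)
b3 →Sf1  (source Sf1 imposes f)
b1 →I1  (common-e at J1 fixed by 0)
b2 →I2  (0-jn J1 has e-setter on 0)
b4 →I3  (common-e at J1 fixed by 0)
b5 →I4  (J1 effort already set via bond 0)

4  (I1, I2, I3, I4 all integral)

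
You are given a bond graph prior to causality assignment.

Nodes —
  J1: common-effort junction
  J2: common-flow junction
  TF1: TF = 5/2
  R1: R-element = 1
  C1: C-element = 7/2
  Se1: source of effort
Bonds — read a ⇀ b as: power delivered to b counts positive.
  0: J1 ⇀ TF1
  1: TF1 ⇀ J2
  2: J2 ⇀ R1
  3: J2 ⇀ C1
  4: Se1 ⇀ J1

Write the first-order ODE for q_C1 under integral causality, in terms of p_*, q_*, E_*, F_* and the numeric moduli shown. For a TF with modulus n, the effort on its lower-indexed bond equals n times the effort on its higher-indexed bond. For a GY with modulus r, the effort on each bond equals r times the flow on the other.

#4 stroke at J1  (Se1: effort source, stroke at far end)
#0 stroke at TF1  (common-e at J1 fixed by 4)
#1 stroke at J2  (TF TF1: opposite of bond 0)
#3 stroke at J2  (C1: C, integral causality)
#2 stroke at R1  (J2: last free bond brings flow in)

dq_C1/dt = 2*E_Se1/5 - 2*q_C1/7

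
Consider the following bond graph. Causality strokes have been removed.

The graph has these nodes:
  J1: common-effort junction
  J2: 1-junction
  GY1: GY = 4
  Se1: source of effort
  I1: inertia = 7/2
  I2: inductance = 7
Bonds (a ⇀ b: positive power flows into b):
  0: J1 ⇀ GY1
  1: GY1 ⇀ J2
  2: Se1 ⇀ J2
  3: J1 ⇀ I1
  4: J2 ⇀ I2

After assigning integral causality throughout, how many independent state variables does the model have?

bond 2 |J2  (Se1 fixes effort; stroke away)
bond 3 |I1  (I1 outputs flow p/I1)
bond 0 |J1  (only one effort-in slot at J1)
bond 1 |J2  (GY1 both-in/both-out from 0)
bond 4 |I2  (J2: last free bond brings flow in)

2  (I1, I2 all integral)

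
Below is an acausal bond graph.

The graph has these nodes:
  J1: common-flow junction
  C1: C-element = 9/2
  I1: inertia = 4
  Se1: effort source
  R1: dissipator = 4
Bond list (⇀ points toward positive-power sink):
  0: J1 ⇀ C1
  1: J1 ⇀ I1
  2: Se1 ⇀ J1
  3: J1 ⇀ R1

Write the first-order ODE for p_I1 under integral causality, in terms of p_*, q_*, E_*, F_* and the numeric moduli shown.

dp_I1/dt = E_Se1 - p_I1 - 2*q_C1/9

bond 2 stroke at J1  (Se1: effort source, stroke at far end)
bond 0 stroke at J1  (C1 outputs effort q/C1)
bond 1 stroke at I1  (I1: I, integral causality)
bond 3 stroke at J1  (J1 flow already set via bond 1)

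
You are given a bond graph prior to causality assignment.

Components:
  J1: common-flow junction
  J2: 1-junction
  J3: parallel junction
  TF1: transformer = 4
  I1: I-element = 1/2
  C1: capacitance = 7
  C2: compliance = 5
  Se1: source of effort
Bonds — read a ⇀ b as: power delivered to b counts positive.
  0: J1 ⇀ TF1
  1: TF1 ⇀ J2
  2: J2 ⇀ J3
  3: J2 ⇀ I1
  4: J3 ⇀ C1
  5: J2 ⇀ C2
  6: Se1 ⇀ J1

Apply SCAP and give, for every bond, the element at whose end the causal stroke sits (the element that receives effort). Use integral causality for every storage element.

β6 stroke→J1  (Se1 fixes effort; stroke away)
β0 stroke→TF1  (J1 needs exactly one f-in)
β1 stroke→J2  (TF1 one-in-one-out from 0)
β3 stroke→I1  (prefer integral on I1)
β2 stroke→J2  (J2: bond 3 brought flow, rest push out)
β5 stroke→J2  (common-f at J2 fixed by 3)
β4 stroke→J3  (J3 needs exactly one e-in)

b0 stroke→TF1
b1 stroke→J2
b2 stroke→J2
b3 stroke→I1
b4 stroke→J3
b5 stroke→J2
b6 stroke→J1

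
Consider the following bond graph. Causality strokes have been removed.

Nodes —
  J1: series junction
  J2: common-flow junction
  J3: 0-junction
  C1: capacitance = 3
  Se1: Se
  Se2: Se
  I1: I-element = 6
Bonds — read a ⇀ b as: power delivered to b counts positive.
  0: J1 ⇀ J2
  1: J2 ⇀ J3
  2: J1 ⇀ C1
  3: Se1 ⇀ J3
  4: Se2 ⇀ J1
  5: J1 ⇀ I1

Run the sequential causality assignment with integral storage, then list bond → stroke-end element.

bond 0 →J1
bond 1 →J2
bond 2 →J1
bond 3 →J3
bond 4 →J1
bond 5 →I1

bond 3 →J3  (source Se1 imposes e)
bond 4 →J1  (Se2: effort source, stroke at far end)
bond 1 →J2  (0-jn J3 has e-setter on 3)
bond 0 →J1  (closing 1-jn rule on J2)
bond 2 →J1  (C1: C, integral causality)
bond 5 →I1  (only one flow-in slot at J1)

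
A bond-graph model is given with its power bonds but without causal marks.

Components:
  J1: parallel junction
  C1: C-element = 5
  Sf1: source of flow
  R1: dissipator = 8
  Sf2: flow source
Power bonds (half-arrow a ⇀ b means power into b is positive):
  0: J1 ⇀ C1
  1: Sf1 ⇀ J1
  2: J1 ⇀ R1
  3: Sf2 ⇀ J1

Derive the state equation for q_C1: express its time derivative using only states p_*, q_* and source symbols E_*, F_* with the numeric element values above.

β1 →Sf1  (source Sf1 imposes f)
β3 →Sf2  (source Sf2 imposes f)
β0 →J1  (C1 outputs effort q/C1)
β2 →R1  (J1: bond 0 brought effort, rest push out)

dq_C1/dt = F_Sf1 + F_Sf2 - q_C1/40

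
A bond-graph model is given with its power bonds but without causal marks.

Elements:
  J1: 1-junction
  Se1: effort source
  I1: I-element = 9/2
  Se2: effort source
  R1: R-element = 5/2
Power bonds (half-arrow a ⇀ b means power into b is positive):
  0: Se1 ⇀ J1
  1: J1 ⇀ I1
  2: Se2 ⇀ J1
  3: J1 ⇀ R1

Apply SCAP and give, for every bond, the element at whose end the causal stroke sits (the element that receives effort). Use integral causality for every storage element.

bond 0 stroke at J1
bond 1 stroke at I1
bond 2 stroke at J1
bond 3 stroke at J1

β0 →J1  (source Se1 imposes e)
β2 →J1  (Se2 (Se) sets effort on bond)
β1 →I1  (prefer integral on I1)
β3 →J1  (common-f at J1 fixed by 1)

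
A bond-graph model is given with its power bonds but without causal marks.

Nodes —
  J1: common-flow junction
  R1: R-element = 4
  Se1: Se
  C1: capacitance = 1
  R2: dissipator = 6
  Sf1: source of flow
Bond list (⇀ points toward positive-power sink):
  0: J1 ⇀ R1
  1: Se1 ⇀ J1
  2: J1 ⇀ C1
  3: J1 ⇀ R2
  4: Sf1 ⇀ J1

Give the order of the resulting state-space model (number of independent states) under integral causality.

bond 1 stroke at J1  (source Se1 imposes e)
bond 4 stroke at Sf1  (Sf1: flow source, stroke at near end)
bond 0 stroke at J1  (J1: bond 4 brought flow, rest push out)
bond 2 stroke at J1  (J1 flow already set via bond 4)
bond 3 stroke at J1  (J1: bond 4 brought flow, rest push out)

1  (C1 all integral)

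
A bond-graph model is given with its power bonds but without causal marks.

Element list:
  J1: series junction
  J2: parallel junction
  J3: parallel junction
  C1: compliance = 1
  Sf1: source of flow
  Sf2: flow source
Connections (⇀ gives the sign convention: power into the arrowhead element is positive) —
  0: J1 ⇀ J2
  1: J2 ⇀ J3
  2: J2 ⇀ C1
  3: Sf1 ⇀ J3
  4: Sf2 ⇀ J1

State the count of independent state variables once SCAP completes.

#3 stroke→Sf1  (Sf1: flow source, stroke at near end)
#4 stroke→Sf2  (source Sf2 imposes f)
#0 stroke→J1  (J1 flow already set via bond 4)
#1 stroke→J3  (J3 needs exactly one e-in)
#2 stroke→J2  (J2 needs exactly one e-in)

1  (C1 all integral)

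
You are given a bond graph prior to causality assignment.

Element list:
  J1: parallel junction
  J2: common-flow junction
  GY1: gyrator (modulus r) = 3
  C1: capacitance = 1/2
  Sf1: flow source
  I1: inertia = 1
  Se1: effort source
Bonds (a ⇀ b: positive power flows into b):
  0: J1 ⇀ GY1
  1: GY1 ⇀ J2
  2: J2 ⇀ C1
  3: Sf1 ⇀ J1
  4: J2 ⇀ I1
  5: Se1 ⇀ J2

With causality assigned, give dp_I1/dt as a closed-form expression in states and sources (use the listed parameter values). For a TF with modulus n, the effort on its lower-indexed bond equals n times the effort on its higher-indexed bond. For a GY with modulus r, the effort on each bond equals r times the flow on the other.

bond 3 stroke→Sf1  (Sf1 (Sf) sets flow on bond)
bond 5 stroke→J2  (Se1 (Se) sets effort on bond)
bond 0 stroke→J1  (J1 needs exactly one e-in)
bond 1 stroke→J2  (GY GY1: same side as bond 0)
bond 2 stroke→J2  (C1: C, integral causality)
bond 4 stroke→I1  (only one flow-in slot at J2)

dp_I1/dt = E_Se1 + 3*F_Sf1 - 2*q_C1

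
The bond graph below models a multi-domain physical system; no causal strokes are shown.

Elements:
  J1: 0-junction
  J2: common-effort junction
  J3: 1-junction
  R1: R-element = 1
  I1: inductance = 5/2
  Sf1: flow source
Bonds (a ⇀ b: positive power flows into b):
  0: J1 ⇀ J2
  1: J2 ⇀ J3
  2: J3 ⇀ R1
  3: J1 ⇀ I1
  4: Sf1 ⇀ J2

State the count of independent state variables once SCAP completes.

b4 |Sf1  (Sf1 fixes flow; stroke at Sf1)
b3 |I1  (I1 integral (f out))
b0 |J1  (closing 0-jn rule on J1)
b1 |J2  (J2: last free bond brings effort in)
b2 |J3  (J3 flow already set via bond 1)

1  (I1 all integral)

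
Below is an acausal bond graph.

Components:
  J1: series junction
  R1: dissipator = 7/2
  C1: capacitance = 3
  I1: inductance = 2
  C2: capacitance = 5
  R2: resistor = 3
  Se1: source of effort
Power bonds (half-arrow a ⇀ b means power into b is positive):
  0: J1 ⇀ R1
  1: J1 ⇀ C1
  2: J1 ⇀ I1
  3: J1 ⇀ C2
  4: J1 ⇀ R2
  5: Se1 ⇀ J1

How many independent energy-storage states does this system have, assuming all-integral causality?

3  (C1, C2, I1 all integral)

#5 stroke at J1  (Se1 fixes effort; stroke away)
#1 stroke at J1  (prefer integral on C1)
#2 stroke at I1  (I1: I, integral causality)
#0 stroke at J1  (J1: bond 2 brought flow, rest push out)
#3 stroke at J1  (J1 flow already set via bond 2)
#4 stroke at J1  (J1: bond 2 brought flow, rest push out)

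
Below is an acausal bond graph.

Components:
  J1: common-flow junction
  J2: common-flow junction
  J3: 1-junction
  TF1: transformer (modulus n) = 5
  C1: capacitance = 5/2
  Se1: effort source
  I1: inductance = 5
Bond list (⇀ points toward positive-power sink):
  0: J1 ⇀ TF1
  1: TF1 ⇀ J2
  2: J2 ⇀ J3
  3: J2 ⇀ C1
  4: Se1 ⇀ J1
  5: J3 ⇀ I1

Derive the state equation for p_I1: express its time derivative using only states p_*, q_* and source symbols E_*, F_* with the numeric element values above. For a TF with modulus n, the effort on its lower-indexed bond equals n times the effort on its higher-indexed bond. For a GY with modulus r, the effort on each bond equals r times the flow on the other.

dp_I1/dt = E_Se1/5 - 2*q_C1/5

b4 |J1  (Se1 (Se) sets effort on bond)
b0 |TF1  (J1: last free bond brings flow in)
b1 |J2  (through TF1, causality passes straight; one stroke at TF1)
b3 |J2  (C1 outputs effort q/C1)
b2 |J3  (only one flow-in slot at J2)
b5 |I1  (only one flow-in slot at J3)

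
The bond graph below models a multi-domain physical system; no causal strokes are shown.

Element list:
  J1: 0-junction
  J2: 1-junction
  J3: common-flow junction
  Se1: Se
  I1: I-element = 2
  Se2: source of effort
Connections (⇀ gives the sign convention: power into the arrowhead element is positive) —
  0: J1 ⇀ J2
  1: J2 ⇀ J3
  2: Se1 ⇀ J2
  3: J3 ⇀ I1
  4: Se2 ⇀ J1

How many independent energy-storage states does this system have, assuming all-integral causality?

1  (I1 all integral)

#2 |J2  (Se1 fixes effort; stroke away)
#4 |J1  (Se2 fixes effort; stroke away)
#0 |J2  (0-jn J1 has e-setter on 4)
#1 |J3  (J2 needs exactly one f-in)
#3 |I1  (only one flow-in slot at J3)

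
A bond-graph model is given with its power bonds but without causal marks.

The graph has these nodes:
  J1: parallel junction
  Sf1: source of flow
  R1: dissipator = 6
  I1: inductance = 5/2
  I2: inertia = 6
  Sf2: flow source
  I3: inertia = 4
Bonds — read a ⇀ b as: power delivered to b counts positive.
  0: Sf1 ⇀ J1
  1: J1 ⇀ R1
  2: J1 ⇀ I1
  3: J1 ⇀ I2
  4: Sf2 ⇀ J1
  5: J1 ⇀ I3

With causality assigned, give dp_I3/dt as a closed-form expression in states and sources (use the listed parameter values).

dp_I3/dt = 6*F_Sf1 + 6*F_Sf2 - 12*p_I1/5 - p_I2 - 3*p_I3/2

β0 stroke at Sf1  (Sf1 fixes flow; stroke at Sf1)
β4 stroke at Sf2  (Sf2 (Sf) sets flow on bond)
β2 stroke at I1  (I1 outputs flow p/I1)
β3 stroke at I2  (I2 integral (f out))
β5 stroke at I3  (I3 outputs flow p/I3)
β1 stroke at J1  (J1 needs exactly one e-in)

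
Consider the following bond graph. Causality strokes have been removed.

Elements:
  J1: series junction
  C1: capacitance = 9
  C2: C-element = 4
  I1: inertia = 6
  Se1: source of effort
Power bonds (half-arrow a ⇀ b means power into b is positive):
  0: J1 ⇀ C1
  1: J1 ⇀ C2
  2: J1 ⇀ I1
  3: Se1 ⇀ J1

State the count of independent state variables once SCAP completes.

3  (C1, C2, I1 all integral)

bond 3 stroke at J1  (source Se1 imposes e)
bond 0 stroke at J1  (prefer integral on C1)
bond 1 stroke at J1  (C2 outputs effort q/C2)
bond 2 stroke at I1  (only one flow-in slot at J1)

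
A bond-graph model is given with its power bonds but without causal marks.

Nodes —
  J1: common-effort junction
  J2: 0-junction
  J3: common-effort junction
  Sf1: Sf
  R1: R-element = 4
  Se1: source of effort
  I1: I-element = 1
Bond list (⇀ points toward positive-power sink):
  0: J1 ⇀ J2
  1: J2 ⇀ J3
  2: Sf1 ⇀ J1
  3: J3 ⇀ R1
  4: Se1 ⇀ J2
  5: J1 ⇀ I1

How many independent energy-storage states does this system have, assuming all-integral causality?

bond 2 →Sf1  (source Sf1 imposes f)
bond 4 →J2  (Se1 (Se) sets effort on bond)
bond 0 →J1  (common-e at J2 fixed by 4)
bond 1 →J3  (J2 effort already set via bond 4)
bond 3 →R1  (0-jn J3 has e-setter on 1)
bond 5 →I1  (0-jn J1 has e-setter on 0)

1  (I1 all integral)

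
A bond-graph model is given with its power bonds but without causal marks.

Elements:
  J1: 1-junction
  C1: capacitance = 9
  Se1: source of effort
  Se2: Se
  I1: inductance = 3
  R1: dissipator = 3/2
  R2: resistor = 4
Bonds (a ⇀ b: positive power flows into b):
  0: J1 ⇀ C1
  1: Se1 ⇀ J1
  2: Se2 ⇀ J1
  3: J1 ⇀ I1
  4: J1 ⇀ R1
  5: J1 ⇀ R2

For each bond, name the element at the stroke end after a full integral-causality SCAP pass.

β1 stroke→J1  (Se1 (Se) sets effort on bond)
β2 stroke→J1  (Se2 fixes effort; stroke away)
β0 stroke→J1  (C1 integral (e out))
β3 stroke→I1  (I1 outputs flow p/I1)
β4 stroke→J1  (J1 flow already set via bond 3)
β5 stroke→J1  (J1 flow already set via bond 3)

β0 stroke→J1
β1 stroke→J1
β2 stroke→J1
β3 stroke→I1
β4 stroke→J1
β5 stroke→J1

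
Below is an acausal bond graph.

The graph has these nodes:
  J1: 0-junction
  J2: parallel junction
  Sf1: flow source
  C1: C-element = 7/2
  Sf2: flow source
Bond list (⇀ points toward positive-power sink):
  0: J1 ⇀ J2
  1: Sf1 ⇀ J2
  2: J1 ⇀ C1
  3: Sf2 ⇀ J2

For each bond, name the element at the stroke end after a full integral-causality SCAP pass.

b1 stroke→Sf1  (Sf1 fixes flow; stroke at Sf1)
b3 stroke→Sf2  (Sf2 (Sf) sets flow on bond)
b0 stroke→J2  (only one effort-in slot at J2)
b2 stroke→J1  (J1 needs exactly one e-in)

bond 0 stroke→J2
bond 1 stroke→Sf1
bond 2 stroke→J1
bond 3 stroke→Sf2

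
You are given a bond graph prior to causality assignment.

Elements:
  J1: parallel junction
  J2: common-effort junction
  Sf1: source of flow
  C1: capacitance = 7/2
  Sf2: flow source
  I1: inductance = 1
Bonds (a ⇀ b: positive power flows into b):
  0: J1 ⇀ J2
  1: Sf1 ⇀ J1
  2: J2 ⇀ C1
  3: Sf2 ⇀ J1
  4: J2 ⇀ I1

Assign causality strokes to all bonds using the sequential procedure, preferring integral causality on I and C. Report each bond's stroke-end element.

bond 1 |Sf1  (Sf1 fixes flow; stroke at Sf1)
bond 3 |Sf2  (Sf2 (Sf) sets flow on bond)
bond 0 |J1  (J1 needs exactly one e-in)
bond 2 |J2  (prefer integral on C1)
bond 4 |I1  (J2: bond 2 brought effort, rest push out)

#0 →J1
#1 →Sf1
#2 →J2
#3 →Sf2
#4 →I1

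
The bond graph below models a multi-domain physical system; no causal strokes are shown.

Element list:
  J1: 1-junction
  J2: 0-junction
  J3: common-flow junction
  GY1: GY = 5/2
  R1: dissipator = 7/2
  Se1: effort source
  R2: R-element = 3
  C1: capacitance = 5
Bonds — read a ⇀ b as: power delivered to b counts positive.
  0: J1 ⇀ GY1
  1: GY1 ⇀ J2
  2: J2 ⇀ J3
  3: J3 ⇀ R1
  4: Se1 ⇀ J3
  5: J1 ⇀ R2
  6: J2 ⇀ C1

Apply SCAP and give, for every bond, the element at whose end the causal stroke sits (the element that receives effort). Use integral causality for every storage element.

#0 →GY1
#1 →GY1
#2 →J3
#3 →R1
#4 →J3
#5 →J1
#6 →J2

b4 →J3  (Se1 fixes effort; stroke away)
b6 →J2  (prefer integral on C1)
b1 →GY1  (J2 effort already set via bond 6)
b2 →J3  (common-e at J2 fixed by 6)
b3 →R1  (closing 1-jn rule on J3)
b0 →GY1  (through GY1, causality inverts; strokes same side of GY1)
b5 →J1  (J1 flow already set via bond 0)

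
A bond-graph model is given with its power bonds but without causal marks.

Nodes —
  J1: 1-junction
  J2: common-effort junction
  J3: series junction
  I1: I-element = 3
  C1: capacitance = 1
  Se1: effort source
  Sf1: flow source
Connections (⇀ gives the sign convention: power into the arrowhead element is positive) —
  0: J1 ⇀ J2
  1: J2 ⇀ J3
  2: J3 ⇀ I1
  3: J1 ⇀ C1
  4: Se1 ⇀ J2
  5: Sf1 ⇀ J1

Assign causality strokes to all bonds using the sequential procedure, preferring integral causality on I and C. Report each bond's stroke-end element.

bond 4 |J2  (Se1: effort source, stroke at far end)
bond 5 |Sf1  (Sf1 (Sf) sets flow on bond)
bond 0 |J1  (1-jn J1 has f-setter on 5)
bond 3 |J1  (J1 flow already set via bond 5)
bond 1 |J3  (J2 effort already set via bond 4)
bond 2 |I1  (J3: last free bond brings flow in)

b0 |J1
b1 |J3
b2 |I1
b3 |J1
b4 |J2
b5 |Sf1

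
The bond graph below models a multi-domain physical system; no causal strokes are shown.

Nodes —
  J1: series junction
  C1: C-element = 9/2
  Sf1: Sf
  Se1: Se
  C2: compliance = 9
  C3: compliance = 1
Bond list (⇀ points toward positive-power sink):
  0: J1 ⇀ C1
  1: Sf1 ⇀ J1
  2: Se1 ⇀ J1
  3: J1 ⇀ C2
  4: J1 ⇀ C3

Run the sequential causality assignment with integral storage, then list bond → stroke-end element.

#0 |J1
#1 |Sf1
#2 |J1
#3 |J1
#4 |J1

β1 stroke→Sf1  (Sf1 (Sf) sets flow on bond)
β2 stroke→J1  (source Se1 imposes e)
β0 stroke→J1  (1-jn J1 has f-setter on 1)
β3 stroke→J1  (J1 flow already set via bond 1)
β4 stroke→J1  (J1: bond 1 brought flow, rest push out)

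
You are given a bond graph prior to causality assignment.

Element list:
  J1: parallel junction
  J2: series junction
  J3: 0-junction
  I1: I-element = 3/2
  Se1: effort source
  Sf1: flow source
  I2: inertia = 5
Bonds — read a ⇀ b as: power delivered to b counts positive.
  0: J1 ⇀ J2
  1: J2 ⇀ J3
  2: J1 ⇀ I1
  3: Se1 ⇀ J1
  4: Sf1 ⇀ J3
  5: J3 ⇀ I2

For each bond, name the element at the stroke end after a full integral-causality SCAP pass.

β0 stroke→J2
β1 stroke→J3
β2 stroke→I1
β3 stroke→J1
β4 stroke→Sf1
β5 stroke→I2

#3 stroke→J1  (Se1: effort source, stroke at far end)
#4 stroke→Sf1  (Sf1 (Sf) sets flow on bond)
#0 stroke→J2  (0-jn J1 has e-setter on 3)
#2 stroke→I1  (J1 effort already set via bond 3)
#1 stroke→J3  (J2: last free bond brings flow in)
#5 stroke→I2  (J3 effort already set via bond 1)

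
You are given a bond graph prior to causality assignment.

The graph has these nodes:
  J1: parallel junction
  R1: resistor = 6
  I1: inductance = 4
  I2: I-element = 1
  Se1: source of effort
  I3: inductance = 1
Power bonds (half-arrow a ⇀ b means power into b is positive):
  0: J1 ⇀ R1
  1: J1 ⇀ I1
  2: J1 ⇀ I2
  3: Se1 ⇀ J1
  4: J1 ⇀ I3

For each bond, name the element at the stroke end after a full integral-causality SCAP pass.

bond 3 stroke→J1  (Se1 fixes effort; stroke away)
bond 0 stroke→R1  (common-e at J1 fixed by 3)
bond 1 stroke→I1  (J1 effort already set via bond 3)
bond 2 stroke→I2  (common-e at J1 fixed by 3)
bond 4 stroke→I3  (J1 effort already set via bond 3)

β0 stroke at R1
β1 stroke at I1
β2 stroke at I2
β3 stroke at J1
β4 stroke at I3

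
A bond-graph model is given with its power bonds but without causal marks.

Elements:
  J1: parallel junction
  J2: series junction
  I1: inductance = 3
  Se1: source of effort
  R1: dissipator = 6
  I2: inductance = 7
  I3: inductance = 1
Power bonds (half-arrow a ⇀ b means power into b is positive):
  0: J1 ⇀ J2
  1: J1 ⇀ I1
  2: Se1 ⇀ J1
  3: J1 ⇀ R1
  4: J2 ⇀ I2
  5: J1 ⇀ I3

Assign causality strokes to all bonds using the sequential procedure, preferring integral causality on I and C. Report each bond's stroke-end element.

#0 |J2
#1 |I1
#2 |J1
#3 |R1
#4 |I2
#5 |I3

b2 stroke→J1  (Se1 fixes effort; stroke away)
b0 stroke→J2  (common-e at J1 fixed by 2)
b1 stroke→I1  (0-jn J1 has e-setter on 2)
b3 stroke→R1  (0-jn J1 has e-setter on 2)
b5 stroke→I3  (J1: bond 2 brought effort, rest push out)
b4 stroke→I2  (J2 needs exactly one f-in)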